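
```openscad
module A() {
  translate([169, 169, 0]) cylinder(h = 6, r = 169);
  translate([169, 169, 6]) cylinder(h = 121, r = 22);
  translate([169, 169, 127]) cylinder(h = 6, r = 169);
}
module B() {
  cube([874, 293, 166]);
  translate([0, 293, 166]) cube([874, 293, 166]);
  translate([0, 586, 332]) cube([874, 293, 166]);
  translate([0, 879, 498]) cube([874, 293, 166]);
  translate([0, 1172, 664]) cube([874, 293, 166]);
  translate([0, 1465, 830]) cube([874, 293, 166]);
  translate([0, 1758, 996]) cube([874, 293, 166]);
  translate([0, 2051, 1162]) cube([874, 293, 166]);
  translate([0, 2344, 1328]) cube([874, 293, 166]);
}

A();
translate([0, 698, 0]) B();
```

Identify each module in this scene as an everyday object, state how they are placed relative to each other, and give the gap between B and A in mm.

A is a spool. B is a staircase. The staircase is on the floor beside the spool on its +y side. The gap between the staircase and the spool is 360 mm.

The staircase's nearest face is 360 mm from the spool's +y face.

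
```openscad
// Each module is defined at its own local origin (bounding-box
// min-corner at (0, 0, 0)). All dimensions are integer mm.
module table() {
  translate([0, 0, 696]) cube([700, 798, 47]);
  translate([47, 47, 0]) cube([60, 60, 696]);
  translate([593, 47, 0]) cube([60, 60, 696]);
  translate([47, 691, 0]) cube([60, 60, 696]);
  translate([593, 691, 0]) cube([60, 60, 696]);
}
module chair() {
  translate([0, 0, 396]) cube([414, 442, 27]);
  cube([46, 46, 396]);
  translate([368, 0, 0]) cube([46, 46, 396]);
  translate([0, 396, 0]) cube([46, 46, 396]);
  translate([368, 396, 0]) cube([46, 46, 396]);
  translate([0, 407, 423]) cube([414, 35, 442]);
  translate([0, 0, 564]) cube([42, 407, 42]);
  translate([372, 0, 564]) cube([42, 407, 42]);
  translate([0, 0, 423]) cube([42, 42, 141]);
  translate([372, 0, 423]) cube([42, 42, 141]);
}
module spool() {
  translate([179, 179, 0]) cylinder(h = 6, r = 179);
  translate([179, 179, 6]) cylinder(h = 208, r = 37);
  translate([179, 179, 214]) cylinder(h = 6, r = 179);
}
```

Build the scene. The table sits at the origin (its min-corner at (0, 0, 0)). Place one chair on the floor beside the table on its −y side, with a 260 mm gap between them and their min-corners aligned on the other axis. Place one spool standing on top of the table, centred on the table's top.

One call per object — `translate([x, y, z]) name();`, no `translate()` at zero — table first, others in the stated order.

table();
translate([0, -702, 0]) chair();
translate([171, 220, 743]) spool();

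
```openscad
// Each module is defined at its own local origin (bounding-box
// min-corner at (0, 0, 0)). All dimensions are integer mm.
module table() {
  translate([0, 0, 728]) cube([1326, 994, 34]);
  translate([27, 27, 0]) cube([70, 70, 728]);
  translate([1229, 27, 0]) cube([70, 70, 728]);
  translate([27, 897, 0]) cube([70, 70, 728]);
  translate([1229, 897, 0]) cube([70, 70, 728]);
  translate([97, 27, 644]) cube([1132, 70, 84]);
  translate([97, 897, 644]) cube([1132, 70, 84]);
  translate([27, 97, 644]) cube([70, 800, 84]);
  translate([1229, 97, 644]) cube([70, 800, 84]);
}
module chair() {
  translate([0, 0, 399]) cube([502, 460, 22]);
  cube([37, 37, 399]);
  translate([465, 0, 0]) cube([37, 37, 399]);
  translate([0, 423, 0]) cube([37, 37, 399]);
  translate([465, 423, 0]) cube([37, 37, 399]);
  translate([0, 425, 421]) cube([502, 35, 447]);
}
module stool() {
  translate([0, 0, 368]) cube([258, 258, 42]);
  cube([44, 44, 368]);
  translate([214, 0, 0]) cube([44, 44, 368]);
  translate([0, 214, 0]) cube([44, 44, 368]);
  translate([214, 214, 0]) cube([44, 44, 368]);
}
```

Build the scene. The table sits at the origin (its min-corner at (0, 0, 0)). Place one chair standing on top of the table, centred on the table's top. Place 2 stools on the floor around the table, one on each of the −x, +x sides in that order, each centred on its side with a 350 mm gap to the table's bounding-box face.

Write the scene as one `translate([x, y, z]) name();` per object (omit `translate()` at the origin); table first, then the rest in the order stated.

table();
translate([412, 267, 762]) chair();
translate([-608, 368, 0]) stool();
translate([1676, 368, 0]) stool();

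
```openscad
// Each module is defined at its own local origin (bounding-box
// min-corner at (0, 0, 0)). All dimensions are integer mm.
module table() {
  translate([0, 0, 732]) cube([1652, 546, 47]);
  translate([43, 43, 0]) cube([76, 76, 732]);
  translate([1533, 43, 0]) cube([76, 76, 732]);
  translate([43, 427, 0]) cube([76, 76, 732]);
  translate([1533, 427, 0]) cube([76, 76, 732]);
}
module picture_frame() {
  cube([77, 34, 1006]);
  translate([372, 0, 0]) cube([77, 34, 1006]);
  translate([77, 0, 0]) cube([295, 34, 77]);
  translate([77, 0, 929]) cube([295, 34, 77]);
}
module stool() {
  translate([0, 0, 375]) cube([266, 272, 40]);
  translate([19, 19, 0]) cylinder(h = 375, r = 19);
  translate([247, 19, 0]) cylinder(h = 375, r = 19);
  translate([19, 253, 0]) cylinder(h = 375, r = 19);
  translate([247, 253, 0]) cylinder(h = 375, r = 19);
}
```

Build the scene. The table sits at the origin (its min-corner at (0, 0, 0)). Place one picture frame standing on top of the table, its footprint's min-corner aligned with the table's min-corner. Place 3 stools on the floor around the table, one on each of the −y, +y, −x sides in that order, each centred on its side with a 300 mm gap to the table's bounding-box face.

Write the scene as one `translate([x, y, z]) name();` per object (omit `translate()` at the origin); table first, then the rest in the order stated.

table();
translate([0, 0, 779]) picture_frame();
translate([693, -572, 0]) stool();
translate([693, 846, 0]) stool();
translate([-566, 137, 0]) stool();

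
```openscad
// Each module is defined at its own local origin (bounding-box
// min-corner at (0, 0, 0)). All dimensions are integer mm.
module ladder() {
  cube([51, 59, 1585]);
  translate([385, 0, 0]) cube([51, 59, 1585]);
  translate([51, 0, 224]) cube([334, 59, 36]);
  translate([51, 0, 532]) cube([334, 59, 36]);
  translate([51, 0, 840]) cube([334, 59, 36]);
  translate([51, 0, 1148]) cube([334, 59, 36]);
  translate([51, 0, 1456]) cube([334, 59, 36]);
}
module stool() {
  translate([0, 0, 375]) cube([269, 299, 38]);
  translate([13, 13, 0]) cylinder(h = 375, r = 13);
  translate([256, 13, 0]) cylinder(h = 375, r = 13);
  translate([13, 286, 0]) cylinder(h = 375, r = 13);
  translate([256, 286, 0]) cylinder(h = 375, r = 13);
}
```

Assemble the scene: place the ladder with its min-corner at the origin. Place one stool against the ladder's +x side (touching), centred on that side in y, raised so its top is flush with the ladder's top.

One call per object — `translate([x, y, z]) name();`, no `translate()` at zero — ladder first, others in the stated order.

ladder();
translate([436, -120, 1172]) stool();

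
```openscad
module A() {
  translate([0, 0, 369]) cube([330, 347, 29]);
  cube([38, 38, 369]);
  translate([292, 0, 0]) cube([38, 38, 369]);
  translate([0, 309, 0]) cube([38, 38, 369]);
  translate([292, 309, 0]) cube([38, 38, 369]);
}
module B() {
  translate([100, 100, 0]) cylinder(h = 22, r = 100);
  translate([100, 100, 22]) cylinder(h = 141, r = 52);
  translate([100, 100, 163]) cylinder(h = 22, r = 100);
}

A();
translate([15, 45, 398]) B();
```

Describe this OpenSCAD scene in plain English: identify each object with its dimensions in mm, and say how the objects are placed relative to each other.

A is a four-legged stool. The seat is a 330×347×29 mm slab whose top surface is at z = 398 mm; four square legs, each 38×38 mm in cross-section, run from the floor (z = 0) to the underside of the seat, each flush with a corner of the seat.

B is a spool: two coaxial disc flanges of radius 100 mm and thickness 22 mm, joined by a core cylinder of radius 52 mm and height 141 mm. The lower flange rests on z = 0 and the three cylinders share a vertical axis.

The spool is on top of the stool.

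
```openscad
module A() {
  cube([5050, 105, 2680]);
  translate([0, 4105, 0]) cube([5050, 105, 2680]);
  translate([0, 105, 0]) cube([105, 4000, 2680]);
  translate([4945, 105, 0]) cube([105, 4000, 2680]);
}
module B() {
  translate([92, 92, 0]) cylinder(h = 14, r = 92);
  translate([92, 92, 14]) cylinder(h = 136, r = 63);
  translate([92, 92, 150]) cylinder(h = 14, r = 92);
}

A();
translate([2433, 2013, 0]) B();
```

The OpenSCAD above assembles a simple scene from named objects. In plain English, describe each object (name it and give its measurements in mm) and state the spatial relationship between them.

A is a box-shaped house frame (walls only): outside footprint 5050×4210 mm, wall height 2680 mm, wall thickness 105 mm. The two y-facing walls run the full x-width; the two x-facing walls fit between the inner faces of the y-facing walls.

B is a spool: two coaxial disc flanges of radius 92 mm and thickness 14 mm, joined by a core cylinder of radius 63 mm and height 136 mm. The lower flange rests on z = 0 and the three cylinders share a vertical axis.

The spool sits inside the house frame, centred.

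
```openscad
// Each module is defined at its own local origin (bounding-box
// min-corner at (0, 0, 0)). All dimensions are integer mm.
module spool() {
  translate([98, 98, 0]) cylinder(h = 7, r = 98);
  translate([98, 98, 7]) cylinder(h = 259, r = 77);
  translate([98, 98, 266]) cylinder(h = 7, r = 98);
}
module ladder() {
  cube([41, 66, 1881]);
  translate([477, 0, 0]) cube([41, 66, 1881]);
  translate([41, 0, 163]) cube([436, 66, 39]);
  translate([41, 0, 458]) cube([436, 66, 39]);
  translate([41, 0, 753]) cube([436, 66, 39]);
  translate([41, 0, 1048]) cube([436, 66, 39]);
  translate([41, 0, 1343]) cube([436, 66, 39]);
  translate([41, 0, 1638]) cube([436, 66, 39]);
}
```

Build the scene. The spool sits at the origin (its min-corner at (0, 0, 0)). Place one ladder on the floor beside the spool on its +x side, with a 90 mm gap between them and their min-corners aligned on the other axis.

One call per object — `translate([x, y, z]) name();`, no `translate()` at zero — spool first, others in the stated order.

spool();
translate([286, 0, 0]) ladder();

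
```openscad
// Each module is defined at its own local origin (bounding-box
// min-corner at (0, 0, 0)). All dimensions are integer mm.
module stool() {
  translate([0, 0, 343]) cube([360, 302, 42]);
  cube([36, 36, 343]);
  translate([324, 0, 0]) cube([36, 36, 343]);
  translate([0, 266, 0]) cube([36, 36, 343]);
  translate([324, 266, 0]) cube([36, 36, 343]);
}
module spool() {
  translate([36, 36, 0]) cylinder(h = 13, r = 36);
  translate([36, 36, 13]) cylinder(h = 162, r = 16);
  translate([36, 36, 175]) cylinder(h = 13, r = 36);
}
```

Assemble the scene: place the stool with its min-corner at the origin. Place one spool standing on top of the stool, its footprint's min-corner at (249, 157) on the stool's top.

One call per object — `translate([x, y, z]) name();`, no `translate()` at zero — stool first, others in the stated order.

stool();
translate([249, 157, 385]) spool();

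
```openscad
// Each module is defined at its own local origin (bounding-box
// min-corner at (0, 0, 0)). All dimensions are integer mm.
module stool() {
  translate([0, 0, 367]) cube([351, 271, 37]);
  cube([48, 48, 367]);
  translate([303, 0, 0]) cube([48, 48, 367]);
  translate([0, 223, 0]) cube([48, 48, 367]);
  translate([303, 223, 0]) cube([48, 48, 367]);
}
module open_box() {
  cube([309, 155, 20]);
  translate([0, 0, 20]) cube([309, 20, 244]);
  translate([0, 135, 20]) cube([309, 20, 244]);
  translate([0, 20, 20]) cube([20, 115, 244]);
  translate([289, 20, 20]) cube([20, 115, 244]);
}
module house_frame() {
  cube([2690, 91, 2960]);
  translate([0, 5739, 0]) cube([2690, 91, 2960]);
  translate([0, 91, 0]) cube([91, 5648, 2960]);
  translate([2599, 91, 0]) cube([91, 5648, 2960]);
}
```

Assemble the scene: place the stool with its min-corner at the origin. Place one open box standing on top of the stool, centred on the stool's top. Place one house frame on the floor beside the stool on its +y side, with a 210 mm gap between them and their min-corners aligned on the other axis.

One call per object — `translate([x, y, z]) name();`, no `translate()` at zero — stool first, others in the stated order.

stool();
translate([21, 58, 404]) open_box();
translate([0, 481, 0]) house_frame();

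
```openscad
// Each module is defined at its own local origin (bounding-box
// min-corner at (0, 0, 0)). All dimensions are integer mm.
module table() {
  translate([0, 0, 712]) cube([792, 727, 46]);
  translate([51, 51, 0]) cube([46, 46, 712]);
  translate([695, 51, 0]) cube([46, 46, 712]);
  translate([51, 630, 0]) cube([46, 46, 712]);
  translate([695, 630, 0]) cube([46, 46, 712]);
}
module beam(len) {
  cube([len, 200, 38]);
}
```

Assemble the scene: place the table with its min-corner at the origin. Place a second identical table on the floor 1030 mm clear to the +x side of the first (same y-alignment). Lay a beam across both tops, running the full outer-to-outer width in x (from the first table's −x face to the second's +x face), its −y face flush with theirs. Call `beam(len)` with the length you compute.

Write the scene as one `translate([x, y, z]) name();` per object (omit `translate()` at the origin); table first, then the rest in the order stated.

table();
translate([1822, 0, 0]) table();
translate([0, 0, 758]) beam(2614);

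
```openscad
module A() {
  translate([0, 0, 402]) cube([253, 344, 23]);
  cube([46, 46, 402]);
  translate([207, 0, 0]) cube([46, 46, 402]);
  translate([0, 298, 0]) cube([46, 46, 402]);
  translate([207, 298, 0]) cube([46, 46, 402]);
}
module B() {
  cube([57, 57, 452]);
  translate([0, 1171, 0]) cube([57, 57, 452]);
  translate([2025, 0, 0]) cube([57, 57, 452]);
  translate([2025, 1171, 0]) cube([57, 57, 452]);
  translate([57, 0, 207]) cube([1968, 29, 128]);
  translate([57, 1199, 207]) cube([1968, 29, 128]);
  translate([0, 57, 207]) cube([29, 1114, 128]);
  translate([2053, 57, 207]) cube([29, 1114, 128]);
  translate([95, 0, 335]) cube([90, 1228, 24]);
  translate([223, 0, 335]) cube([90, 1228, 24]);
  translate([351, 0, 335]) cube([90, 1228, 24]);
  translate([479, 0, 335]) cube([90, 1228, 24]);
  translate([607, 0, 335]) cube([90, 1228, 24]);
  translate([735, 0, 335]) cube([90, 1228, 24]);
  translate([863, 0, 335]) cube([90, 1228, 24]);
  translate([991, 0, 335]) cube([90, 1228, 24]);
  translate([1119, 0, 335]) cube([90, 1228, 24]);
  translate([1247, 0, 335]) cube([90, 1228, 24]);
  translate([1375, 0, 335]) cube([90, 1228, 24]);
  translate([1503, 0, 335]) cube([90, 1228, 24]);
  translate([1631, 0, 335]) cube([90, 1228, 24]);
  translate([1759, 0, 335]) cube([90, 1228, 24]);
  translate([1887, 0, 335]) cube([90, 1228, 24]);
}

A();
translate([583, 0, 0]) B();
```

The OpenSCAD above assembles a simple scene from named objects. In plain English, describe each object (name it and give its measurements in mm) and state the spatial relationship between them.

A is a four-legged stool. The seat is a 253×344×23 mm slab whose top surface is at z = 425 mm; four square legs, each 46×46 mm in cross-section, run from the floor (z = 0) to the underside of the seat, each flush with a corner of the seat.

B is a bed frame 2082 mm long (x) by 1228 mm wide (y). Four 57×57 mm corner posts, 452 mm tall, at the corners of the footprint. Four rails of 29 mm thickness and 128 mm height run between adjacent posts with their undersides at z = 207 mm, their outer faces flush with the outside of the frame (the two x-running rails run between the posts' inner faces; the two y-running rails run between the posts' inner faces). 15 slats, each 90 mm wide (x) and 24 mm thick, lie across the top of the two x-running rails, running the full 1228 mm width of the frame in y; the slats are evenly spaced along x between the inner faces of the end posts with equal gaps (rounded down to the nearest mm) at the −x end and between each pair — any rounding remainder accumulates at the +x end.

The bed frame is on the floor beside the stool on its +x side.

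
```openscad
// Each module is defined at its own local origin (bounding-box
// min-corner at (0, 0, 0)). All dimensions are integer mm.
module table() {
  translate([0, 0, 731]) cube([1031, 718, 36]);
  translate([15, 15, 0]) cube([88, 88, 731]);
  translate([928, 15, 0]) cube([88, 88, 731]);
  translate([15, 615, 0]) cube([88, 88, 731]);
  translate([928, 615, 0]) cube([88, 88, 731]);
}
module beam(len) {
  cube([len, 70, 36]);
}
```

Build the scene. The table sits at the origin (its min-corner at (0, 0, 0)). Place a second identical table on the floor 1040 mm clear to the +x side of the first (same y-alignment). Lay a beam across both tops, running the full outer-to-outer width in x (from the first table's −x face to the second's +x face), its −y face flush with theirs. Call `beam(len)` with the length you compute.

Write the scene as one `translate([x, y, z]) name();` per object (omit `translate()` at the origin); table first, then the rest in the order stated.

table();
translate([2071, 0, 0]) table();
translate([0, 0, 767]) beam(3102);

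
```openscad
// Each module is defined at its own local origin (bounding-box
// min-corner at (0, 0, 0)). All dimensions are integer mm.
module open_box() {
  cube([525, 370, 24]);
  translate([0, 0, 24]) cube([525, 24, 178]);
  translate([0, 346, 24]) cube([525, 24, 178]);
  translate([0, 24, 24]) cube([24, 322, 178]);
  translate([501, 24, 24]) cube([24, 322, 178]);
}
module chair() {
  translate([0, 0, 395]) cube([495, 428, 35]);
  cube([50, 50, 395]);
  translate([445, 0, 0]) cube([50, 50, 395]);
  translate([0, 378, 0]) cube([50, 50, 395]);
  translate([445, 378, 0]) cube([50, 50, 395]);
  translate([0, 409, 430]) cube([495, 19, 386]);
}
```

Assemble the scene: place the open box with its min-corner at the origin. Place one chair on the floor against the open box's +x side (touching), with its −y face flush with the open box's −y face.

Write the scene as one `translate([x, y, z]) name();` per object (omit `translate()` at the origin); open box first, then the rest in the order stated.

open_box();
translate([525, 0, 0]) chair();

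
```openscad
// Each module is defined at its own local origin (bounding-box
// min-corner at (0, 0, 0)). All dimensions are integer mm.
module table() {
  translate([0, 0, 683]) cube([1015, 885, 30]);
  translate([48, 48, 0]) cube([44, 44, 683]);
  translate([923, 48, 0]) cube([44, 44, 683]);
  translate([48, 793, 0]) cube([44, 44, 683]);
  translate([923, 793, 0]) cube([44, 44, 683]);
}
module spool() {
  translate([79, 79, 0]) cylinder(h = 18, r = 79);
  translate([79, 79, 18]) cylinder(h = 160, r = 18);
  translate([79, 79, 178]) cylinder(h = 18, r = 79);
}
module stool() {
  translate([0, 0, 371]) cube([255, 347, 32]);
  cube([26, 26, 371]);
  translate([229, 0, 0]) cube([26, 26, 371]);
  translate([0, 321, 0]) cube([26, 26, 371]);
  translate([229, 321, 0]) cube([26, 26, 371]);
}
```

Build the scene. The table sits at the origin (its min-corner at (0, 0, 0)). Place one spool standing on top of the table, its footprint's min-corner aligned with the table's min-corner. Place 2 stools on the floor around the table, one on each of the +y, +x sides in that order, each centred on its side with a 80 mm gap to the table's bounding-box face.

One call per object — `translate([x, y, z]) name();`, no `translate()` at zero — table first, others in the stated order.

table();
translate([0, 0, 713]) spool();
translate([380, 965, 0]) stool();
translate([1095, 269, 0]) stool();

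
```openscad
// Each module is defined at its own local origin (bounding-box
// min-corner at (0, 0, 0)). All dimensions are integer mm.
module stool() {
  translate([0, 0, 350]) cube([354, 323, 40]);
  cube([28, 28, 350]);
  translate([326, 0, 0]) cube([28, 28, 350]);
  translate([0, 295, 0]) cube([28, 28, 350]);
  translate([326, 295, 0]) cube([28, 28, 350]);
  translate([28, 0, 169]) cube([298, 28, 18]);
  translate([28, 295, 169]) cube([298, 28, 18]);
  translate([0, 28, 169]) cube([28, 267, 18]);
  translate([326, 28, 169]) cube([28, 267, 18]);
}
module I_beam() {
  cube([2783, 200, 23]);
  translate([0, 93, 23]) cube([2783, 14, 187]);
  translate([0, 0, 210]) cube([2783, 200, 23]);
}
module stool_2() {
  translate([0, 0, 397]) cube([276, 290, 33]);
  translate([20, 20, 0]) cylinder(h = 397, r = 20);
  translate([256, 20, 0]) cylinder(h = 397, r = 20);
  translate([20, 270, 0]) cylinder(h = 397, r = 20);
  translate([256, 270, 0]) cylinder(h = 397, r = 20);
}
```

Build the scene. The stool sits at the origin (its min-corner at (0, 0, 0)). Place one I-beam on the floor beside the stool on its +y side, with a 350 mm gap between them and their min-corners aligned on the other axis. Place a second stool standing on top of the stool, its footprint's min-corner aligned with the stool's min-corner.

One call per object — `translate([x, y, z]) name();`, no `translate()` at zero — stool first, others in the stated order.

stool();
translate([0, 673, 0]) I_beam();
translate([0, 0, 390]) stool_2();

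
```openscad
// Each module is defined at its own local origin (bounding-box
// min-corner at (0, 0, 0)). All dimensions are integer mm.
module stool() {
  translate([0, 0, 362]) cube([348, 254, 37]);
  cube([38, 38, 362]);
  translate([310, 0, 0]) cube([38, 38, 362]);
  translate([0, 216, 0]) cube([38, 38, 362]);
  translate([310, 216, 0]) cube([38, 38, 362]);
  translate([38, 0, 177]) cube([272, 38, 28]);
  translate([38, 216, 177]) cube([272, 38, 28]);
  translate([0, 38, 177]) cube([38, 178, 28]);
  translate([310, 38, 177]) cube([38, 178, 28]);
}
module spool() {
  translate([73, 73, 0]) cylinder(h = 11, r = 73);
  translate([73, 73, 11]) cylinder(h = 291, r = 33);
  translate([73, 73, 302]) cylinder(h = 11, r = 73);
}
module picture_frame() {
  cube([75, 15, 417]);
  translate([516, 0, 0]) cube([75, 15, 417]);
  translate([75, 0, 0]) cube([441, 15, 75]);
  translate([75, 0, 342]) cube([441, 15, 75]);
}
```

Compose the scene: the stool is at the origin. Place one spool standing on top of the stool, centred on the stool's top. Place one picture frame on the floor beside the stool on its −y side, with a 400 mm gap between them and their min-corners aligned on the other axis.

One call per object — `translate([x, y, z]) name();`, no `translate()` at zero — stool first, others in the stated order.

stool();
translate([101, 54, 399]) spool();
translate([0, -415, 0]) picture_frame();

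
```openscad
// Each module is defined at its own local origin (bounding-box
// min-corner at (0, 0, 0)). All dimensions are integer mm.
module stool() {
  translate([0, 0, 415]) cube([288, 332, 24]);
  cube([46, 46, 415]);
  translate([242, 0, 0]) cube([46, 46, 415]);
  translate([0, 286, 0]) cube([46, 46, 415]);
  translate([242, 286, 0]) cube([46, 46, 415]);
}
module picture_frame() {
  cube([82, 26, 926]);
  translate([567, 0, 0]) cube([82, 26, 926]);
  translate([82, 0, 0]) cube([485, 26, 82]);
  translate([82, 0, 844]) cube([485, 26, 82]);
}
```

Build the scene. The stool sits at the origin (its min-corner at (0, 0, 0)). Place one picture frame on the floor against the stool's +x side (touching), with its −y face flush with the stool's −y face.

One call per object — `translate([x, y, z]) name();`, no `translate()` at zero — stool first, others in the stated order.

stool();
translate([288, 0, 0]) picture_frame();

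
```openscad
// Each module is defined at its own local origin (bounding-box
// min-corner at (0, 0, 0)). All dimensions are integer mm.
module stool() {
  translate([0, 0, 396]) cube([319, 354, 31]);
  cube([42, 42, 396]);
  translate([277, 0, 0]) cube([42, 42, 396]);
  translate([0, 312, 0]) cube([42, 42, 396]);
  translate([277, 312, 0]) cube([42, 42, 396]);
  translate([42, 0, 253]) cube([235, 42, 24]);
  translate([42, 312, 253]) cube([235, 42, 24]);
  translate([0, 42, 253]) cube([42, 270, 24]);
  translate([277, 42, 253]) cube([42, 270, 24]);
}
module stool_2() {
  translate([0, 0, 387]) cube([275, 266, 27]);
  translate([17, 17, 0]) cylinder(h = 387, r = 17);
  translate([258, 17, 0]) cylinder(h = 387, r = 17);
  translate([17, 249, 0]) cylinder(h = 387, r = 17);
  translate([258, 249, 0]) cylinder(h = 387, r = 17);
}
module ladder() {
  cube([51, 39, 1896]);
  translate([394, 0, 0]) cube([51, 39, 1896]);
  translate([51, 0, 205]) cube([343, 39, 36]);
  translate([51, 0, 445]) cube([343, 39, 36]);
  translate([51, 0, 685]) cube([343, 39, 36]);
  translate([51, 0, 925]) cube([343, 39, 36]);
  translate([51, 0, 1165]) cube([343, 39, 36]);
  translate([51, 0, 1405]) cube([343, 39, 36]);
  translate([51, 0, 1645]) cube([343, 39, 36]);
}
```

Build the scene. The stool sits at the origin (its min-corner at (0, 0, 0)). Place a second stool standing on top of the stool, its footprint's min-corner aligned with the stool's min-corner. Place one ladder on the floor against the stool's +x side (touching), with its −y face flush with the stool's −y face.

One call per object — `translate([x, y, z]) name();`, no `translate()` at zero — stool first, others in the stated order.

stool();
translate([0, 0, 427]) stool_2();
translate([319, 0, 0]) ladder();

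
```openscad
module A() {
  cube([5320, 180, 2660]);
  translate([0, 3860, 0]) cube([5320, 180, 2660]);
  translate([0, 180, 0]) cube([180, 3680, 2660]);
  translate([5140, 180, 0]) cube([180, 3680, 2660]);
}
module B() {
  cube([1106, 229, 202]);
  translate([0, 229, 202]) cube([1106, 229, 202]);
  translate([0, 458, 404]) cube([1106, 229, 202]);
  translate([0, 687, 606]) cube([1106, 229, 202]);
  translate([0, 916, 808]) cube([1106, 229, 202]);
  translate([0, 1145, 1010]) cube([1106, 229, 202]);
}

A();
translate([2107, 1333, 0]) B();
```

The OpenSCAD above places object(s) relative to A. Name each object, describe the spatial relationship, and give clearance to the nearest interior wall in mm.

Clearances: x = 1927, y = 1153; minimum 1153 mm.

A is a house frame. B is a staircase. The staircase sits inside the house frame, centred. The clearance to the nearest interior wall is 1153 mm.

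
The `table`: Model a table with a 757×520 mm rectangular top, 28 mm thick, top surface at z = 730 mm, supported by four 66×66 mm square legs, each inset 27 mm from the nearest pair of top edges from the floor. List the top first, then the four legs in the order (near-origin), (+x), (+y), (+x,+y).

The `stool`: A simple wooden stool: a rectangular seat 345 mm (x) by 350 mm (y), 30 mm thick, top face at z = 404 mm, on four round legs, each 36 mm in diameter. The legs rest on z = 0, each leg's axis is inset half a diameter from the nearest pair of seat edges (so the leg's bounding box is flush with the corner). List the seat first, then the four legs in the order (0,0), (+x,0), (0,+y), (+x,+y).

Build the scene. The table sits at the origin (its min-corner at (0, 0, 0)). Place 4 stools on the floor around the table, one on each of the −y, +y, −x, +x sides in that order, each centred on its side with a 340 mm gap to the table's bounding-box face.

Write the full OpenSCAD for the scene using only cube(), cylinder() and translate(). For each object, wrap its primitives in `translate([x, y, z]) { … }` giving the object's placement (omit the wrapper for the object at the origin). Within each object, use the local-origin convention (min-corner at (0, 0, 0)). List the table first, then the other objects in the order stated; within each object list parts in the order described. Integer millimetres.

translate([0, 0, 702]) cube([757, 520, 28]);
translate([27, 27, 0]) cube([66, 66, 702]);
translate([664, 27, 0]) cube([66, 66, 702]);
translate([27, 427, 0]) cube([66, 66, 702]);
translate([664, 427, 0]) cube([66, 66, 702]);
translate([206, -690, 0]) {
  translate([0, 0, 374]) cube([345, 350, 30]);
  translate([18, 18, 0]) cylinder(h = 374, r = 18);
  translate([327, 18, 0]) cylinder(h = 374, r = 18);
  translate([18, 332, 0]) cylinder(h = 374, r = 18);
  translate([327, 332, 0]) cylinder(h = 374, r = 18);
}
translate([206, 860, 0]) {
  translate([0, 0, 374]) cube([345, 350, 30]);
  translate([18, 18, 0]) cylinder(h = 374, r = 18);
  translate([327, 18, 0]) cylinder(h = 374, r = 18);
  translate([18, 332, 0]) cylinder(h = 374, r = 18);
  translate([327, 332, 0]) cylinder(h = 374, r = 18);
}
translate([-685, 85, 0]) {
  translate([0, 0, 374]) cube([345, 350, 30]);
  translate([18, 18, 0]) cylinder(h = 374, r = 18);
  translate([327, 18, 0]) cylinder(h = 374, r = 18);
  translate([18, 332, 0]) cylinder(h = 374, r = 18);
  translate([327, 332, 0]) cylinder(h = 374, r = 18);
}
translate([1097, 85, 0]) {
  translate([0, 0, 374]) cube([345, 350, 30]);
  translate([18, 18, 0]) cylinder(h = 374, r = 18);
  translate([327, 18, 0]) cylinder(h = 374, r = 18);
  translate([18, 332, 0]) cylinder(h = 374, r = 18);
  translate([327, 332, 0]) cylinder(h = 374, r = 18);
}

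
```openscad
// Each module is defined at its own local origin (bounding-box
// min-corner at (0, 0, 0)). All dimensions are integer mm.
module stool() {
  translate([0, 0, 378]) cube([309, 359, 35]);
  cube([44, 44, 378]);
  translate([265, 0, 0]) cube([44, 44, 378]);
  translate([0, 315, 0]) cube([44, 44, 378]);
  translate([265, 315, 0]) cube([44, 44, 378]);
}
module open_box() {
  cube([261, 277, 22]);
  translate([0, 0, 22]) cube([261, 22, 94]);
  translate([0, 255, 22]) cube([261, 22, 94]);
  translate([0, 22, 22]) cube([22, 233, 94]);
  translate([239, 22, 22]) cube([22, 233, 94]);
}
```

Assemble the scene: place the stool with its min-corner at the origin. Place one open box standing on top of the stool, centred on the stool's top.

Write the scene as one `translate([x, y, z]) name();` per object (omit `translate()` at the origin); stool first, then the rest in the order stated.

stool();
translate([24, 41, 413]) open_box();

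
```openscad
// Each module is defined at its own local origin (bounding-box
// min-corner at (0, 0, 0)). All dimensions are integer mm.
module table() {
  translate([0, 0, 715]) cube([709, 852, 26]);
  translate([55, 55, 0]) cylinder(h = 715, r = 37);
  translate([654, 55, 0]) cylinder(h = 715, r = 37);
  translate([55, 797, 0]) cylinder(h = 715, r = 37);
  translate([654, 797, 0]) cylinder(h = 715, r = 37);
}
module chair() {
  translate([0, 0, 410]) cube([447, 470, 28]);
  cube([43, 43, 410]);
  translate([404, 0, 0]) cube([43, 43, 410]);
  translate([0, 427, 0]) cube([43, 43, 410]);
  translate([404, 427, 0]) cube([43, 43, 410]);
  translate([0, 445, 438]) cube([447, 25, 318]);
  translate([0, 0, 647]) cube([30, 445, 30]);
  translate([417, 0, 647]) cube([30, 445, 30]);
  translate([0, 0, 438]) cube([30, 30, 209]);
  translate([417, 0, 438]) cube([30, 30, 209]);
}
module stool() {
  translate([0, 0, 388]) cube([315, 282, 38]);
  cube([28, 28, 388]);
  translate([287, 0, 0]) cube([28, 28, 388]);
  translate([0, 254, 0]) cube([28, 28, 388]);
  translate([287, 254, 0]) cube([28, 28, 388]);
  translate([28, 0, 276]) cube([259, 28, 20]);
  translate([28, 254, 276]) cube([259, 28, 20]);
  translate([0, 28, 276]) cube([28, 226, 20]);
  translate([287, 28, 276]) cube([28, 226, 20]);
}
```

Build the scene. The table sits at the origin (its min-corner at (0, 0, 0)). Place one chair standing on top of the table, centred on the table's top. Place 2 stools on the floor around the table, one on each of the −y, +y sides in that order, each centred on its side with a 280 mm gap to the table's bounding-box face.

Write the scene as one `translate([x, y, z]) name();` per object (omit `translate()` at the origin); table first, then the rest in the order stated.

table();
translate([131, 191, 741]) chair();
translate([197, -562, 0]) stool();
translate([197, 1132, 0]) stool();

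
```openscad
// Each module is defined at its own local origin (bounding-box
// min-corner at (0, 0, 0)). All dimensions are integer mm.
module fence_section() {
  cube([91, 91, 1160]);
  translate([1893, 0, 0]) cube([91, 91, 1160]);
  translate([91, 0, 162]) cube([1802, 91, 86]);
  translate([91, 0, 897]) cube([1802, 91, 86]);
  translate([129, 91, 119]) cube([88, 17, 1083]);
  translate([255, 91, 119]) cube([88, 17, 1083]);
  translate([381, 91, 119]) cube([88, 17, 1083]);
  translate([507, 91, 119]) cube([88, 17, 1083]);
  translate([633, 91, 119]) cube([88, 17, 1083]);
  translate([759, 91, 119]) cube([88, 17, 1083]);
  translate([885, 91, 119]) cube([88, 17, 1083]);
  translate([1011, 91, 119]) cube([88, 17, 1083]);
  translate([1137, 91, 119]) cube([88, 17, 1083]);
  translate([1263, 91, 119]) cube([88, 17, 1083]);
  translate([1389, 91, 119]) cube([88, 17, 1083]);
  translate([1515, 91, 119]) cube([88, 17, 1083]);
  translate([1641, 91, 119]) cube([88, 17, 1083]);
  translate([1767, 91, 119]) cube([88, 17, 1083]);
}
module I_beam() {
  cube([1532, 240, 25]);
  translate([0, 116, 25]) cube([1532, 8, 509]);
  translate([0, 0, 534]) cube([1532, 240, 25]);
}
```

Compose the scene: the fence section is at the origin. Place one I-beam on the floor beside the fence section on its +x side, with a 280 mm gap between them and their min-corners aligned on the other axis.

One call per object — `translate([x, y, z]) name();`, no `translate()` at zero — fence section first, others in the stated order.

fence_section();
translate([2264, 0, 0]) I_beam();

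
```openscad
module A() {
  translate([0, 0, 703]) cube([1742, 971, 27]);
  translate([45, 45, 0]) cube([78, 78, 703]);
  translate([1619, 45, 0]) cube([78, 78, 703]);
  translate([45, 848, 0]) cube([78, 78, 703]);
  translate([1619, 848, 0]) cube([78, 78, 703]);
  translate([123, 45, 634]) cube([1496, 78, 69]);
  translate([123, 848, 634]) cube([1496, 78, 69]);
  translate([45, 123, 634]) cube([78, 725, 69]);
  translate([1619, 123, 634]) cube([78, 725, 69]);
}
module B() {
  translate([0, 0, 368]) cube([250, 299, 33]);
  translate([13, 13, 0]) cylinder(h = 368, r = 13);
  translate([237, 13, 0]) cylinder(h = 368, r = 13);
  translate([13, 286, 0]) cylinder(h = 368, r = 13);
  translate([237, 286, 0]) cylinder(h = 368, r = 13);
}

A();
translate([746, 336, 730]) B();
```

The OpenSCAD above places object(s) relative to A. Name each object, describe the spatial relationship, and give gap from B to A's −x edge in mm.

A is a table. B is a stool. The stool is on top of the table, centred. The gap from the stool to the table's −x edge is 746 mm.

The stool's min-x is at 746; the table's min-x is 0; gap = 746 mm.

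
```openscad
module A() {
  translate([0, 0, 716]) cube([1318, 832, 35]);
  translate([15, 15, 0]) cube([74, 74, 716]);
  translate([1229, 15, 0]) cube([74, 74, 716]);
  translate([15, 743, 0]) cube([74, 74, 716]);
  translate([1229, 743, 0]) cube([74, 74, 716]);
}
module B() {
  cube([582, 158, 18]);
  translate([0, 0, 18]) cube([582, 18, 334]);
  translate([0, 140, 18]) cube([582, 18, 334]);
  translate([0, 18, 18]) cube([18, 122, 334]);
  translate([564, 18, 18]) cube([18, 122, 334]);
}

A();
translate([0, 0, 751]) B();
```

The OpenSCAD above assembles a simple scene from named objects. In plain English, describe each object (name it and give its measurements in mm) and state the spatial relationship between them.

A is a rectangular dining table. The top is 1318×832×35 mm with its upper surface at z = 751 mm. It stands on four 74×74 mm square legs, each inset 15 mm from the nearest pair of top edges, running from the floor to the underside of the top.

B is an open storage box with external size 582×158×352 mm and wall thickness 18 mm (the base is also 18 mm thick). The base covers the whole footprint; the four walls stand on the base, with the y-facing walls full-width and the x-facing walls fitting between their inner faces.

The open box is on top of the table.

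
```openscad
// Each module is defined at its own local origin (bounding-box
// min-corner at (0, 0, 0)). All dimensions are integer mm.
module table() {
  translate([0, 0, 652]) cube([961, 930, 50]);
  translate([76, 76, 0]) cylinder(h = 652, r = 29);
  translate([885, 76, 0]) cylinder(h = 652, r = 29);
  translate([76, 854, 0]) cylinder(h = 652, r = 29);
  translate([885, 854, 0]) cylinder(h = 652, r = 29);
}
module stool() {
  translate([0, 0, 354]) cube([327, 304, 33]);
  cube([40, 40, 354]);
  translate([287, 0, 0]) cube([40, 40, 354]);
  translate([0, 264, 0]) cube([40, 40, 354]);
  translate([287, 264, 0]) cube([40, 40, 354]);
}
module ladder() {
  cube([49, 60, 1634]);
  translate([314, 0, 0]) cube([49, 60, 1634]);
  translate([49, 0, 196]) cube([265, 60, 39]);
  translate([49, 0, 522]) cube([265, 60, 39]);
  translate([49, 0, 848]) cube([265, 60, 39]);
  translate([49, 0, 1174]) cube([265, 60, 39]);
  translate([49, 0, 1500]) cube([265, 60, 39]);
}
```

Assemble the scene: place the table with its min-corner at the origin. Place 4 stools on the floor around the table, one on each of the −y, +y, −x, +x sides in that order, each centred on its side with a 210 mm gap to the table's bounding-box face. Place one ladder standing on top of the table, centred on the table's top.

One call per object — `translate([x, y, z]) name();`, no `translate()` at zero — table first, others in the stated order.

table();
translate([317, -514, 0]) stool();
translate([317, 1140, 0]) stool();
translate([-537, 313, 0]) stool();
translate([1171, 313, 0]) stool();
translate([299, 435, 702]) ladder();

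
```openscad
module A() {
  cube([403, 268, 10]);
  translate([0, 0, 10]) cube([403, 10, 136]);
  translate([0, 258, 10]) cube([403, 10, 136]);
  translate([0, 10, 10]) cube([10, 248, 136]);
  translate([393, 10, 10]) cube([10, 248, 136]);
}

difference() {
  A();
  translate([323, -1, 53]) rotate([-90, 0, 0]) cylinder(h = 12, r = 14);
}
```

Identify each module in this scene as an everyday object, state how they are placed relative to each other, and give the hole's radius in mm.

A is an open box. The open box has a circular hole through its front wall. The hole's radius is 14 mm.

The subtracted cylinder has r = 14 mm.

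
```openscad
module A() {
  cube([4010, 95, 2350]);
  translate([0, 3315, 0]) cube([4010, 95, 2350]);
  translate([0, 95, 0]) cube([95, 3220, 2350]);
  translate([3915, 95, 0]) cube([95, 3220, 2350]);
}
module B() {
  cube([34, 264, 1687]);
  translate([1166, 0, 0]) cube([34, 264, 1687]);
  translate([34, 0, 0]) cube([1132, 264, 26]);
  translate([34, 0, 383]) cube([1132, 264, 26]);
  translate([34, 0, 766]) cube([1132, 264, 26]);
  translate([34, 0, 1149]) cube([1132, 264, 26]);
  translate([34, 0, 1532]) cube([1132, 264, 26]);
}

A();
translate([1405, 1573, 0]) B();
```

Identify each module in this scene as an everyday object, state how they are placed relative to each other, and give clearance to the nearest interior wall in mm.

A is a house frame. B is a bookshelf. The bookshelf sits inside the house frame, centred. The clearance to the nearest interior wall is 1310 mm.

Clearances: x = 1310, y = 1478; minimum 1310 mm.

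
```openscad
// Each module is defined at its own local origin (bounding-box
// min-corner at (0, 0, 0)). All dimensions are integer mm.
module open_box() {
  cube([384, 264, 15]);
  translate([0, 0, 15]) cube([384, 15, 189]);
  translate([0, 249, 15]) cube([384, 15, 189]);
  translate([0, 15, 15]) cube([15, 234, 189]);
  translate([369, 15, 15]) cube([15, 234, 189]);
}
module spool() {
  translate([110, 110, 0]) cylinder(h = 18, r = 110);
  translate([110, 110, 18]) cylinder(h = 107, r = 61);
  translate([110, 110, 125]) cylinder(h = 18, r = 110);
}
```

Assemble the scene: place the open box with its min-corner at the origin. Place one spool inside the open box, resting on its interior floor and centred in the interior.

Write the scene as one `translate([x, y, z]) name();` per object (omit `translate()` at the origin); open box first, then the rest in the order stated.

open_box();
translate([82, 22, 15]) spool();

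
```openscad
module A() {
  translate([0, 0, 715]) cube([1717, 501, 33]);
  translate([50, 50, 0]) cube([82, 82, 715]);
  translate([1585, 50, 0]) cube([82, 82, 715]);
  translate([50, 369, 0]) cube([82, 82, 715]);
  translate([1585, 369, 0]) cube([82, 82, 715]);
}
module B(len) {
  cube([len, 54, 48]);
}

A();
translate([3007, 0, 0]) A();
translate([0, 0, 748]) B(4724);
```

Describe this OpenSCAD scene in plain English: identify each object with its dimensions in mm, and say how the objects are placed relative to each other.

A is a table: top 1717 mm (x) × 501 mm (y), 33 mm thick, upper face at z = 748 mm, on four 82×82 mm square legs, each inset 50 mm from the nearest pair of top edges, running from z = 0 to the bottom of the top.

B is a rectangular beam 4724 mm long (x), 54 mm deep (y), 48 mm thick (z).

The beam spans the tops of two tables placed 1290 mm apart, resting at z = 748 mm.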